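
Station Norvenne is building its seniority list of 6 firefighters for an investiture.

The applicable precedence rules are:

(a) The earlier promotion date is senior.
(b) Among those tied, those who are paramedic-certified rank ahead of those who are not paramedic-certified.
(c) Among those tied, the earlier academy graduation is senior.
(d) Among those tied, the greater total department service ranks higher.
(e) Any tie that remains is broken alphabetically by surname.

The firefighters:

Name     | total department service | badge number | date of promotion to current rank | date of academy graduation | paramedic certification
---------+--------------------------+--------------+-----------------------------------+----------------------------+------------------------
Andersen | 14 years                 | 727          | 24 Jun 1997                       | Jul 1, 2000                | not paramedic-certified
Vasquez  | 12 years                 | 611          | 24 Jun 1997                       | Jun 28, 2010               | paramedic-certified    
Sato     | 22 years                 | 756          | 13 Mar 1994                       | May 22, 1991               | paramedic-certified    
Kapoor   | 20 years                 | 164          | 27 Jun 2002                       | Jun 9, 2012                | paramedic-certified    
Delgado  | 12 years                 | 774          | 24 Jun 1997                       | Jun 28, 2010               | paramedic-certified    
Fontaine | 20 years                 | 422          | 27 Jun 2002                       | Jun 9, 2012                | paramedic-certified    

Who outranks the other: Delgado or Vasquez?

Delgado

By date of promotion to current rank (earlier first): Sato (13 Mar 1994); then Delgado, Vasquez and Andersen (each 24 Jun 1997); then Fontaine and Kapoor (both 27 Jun 2002).
Among Delgado, Vasquez and Andersen, paramedic-certified before not paramedic-certified: Delgado and Vasquez (paramedic-certified) before Andersen (not paramedic-certified).
Delgado and Vasquez both have date of academy graduation Jun 28, 2010, so the next rule applies.
Delgado and Vasquez both have total department service 12 years, so the next rule applies.
Among Delgado and Vasquez, alphabetically by surname: Delgado before Vasquez.
Fontaine and Kapoor are each paramedic-certified, so the next rule applies.
Fontaine and Kapoor both have date of academy graduation Jun 9, 2012, so the next rule applies.
Fontaine and Kapoor both have total department service 20 years, so the next rule applies.
Among Fontaine and Kapoor, alphabetically by surname: Fontaine before Kapoor.
So Delgado takes precedence.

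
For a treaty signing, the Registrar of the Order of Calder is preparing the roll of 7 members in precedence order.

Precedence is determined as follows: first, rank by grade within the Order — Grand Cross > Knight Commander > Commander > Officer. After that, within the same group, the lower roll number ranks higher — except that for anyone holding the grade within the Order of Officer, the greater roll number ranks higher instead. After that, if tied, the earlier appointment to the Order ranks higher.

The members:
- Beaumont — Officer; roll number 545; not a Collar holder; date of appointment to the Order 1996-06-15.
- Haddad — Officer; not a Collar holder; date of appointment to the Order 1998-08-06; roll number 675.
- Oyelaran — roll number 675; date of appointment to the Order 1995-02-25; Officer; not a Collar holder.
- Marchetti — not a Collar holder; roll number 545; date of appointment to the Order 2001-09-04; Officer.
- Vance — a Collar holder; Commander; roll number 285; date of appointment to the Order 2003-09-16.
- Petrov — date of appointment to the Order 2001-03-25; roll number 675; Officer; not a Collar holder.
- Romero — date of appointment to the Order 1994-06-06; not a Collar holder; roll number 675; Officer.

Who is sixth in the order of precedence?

By grade within the Order: Vance (Commander); then Romero, Oyelaran, Haddad, Petrov, Beaumont and Marchetti (Officer).
Among Romero, Oyelaran, Haddad, Petrov, Beaumont and Marchetti, by roll number (higher first) (reversed rule for this group): Romero, Oyelaran, Haddad and Petrov (675) before Beaumont and Marchetti (545).
Among Romero, Oyelaran, Haddad and Petrov, by date of appointment to the Order (earlier first): Romero (1994-06-06) before Oyelaran (1995-02-25) before Haddad (1998-08-06) before Petrov (2001-03-25).
Among Beaumont and Marchetti, by date of appointment to the Order (earlier first): Beaumont (1996-06-15) before Marchetti (2001-09-04).
Order: Vance, Romero, Oyelaran, Haddad, Petrov, Beaumont, Marchetti.

Beaumont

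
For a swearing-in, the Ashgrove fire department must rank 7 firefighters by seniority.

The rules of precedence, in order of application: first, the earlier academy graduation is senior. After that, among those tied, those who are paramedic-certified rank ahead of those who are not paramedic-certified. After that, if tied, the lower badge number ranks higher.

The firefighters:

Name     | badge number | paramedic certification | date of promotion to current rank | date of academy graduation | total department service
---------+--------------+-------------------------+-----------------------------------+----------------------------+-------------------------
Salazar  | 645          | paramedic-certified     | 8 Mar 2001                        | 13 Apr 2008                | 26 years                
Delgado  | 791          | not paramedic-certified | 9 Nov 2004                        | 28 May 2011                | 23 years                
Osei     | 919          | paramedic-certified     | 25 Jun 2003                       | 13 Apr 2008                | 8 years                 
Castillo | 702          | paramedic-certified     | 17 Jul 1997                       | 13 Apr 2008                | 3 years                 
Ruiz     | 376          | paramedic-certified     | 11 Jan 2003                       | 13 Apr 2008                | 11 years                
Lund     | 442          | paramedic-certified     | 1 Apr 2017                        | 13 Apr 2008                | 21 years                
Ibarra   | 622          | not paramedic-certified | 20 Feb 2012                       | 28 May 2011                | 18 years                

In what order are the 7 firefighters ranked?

By date of academy graduation (earlier first): Ruiz, Lund, Salazar, Castillo and Osei (each 13 Apr 2008); then Ibarra and Delgado (both 28 May 2011).
Ruiz, Lund, Salazar, Castillo and Osei are each paramedic-certified, so the next rule applies.
Among Ruiz, Lund, Salazar, Castillo and Osei, by badge number (lower first): Ruiz (376) before Lund (442) before Salazar (645) before Castillo (702) before Osei (919).
Ibarra and Delgado are each not paramedic-certified, so the next rule applies.
Among Ibarra and Delgado, by badge number (lower first): Ibarra (622) before Delgado (791).
Full order: Ruiz, Lund, Salazar, Castillo, Osei, Ibarra, Delgado.

Ruiz, Lund, Salazar, Castillo, Osei, Ibarra, Delgado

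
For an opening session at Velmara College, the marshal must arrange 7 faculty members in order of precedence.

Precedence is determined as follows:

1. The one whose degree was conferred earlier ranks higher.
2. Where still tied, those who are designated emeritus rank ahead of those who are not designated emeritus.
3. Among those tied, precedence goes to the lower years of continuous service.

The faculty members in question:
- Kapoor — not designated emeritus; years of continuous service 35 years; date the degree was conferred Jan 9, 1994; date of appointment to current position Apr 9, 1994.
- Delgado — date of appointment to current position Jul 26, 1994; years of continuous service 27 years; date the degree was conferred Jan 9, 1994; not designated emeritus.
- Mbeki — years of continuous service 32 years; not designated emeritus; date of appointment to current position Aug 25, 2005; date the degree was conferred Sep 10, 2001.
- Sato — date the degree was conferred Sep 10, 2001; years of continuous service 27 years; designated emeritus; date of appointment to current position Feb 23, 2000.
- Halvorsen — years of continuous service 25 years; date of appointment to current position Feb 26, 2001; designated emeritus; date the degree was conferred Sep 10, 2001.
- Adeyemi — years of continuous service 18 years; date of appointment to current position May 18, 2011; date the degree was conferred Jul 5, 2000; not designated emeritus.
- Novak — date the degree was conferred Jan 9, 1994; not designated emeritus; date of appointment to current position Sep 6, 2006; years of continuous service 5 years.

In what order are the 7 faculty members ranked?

By date the degree was conferred (earlier first): Novak, Delgado and Kapoor (each Jan 9, 1994); then Adeyemi (Jul 5, 2000); then Halvorsen, Sato and Mbeki (each Sep 10, 2001).
Novak, Delgado and Kapoor are each not designated emeritus, so the next rule applies.
Among Novak, Delgado and Kapoor, by years of continuous service (lower first): Novak (5 years) before Delgado (27 years) before Kapoor (35 years).
Among Halvorsen, Sato and Mbeki, designated emeritus before not designated emeritus: Halvorsen and Sato (designated emeritus) before Mbeki (not designated emeritus).
Among Halvorsen and Sato, by years of continuous service (lower first): Halvorsen (25 years) before Sato (27 years).
Full order: Novak, Delgado, Kapoor, Adeyemi, Halvorsen, Sato, Mbeki.

Novak, Delgado, Kapoor, Adeyemi, Halvorsen, Sato, Mbeki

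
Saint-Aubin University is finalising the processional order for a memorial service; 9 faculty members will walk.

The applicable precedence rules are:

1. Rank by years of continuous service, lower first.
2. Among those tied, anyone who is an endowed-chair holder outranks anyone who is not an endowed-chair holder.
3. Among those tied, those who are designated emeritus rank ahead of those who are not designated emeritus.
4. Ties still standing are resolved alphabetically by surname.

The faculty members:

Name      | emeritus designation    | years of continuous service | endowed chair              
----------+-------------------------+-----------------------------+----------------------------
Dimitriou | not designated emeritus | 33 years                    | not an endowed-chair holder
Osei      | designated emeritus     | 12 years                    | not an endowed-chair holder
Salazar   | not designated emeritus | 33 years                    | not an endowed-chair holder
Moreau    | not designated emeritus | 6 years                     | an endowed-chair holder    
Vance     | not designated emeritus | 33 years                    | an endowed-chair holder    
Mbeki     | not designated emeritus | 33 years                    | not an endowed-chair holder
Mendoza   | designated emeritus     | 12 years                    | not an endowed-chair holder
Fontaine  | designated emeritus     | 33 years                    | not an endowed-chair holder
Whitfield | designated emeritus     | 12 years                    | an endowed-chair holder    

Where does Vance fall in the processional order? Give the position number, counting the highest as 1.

By years of continuous service (lower first): Moreau (6 years); then Whitfield, Mendoza and Osei (each 12 years); then Vance, Fontaine, Dimitriou, Mbeki and Salazar (each 33 years).
Among Whitfield, Mendoza and Osei, an endowed-chair holder before not an endowed-chair holder: Whitfield (an endowed-chair holder) before Mendoza and Osei (not an endowed-chair holder).
Mendoza and Osei are each designated emeritus, so the next rule applies.
Among Mendoza and Osei, alphabetically by surname: Mendoza before Osei.
Among Vance, Fontaine, Dimitriou, Mbeki and Salazar, an endowed-chair holder before not an endowed-chair holder: Vance (an endowed-chair holder) before Fontaine, Dimitriou, Mbeki and Salazar (not an endowed-chair holder).
Among Fontaine, Dimitriou, Mbeki and Salazar, designated emeritus before not designated emeritus: Fontaine (designated emeritus) before Dimitriou, Mbeki and Salazar (not designated emeritus).
Among Dimitriou, Mbeki and Salazar, alphabetically by surname: Dimitriou before Mbeki before Salazar.
Order: Moreau, Whitfield, Mendoza, Osei, Vance, Fontaine, Dimitriou, Mbeki, Salazar. So position 5.

5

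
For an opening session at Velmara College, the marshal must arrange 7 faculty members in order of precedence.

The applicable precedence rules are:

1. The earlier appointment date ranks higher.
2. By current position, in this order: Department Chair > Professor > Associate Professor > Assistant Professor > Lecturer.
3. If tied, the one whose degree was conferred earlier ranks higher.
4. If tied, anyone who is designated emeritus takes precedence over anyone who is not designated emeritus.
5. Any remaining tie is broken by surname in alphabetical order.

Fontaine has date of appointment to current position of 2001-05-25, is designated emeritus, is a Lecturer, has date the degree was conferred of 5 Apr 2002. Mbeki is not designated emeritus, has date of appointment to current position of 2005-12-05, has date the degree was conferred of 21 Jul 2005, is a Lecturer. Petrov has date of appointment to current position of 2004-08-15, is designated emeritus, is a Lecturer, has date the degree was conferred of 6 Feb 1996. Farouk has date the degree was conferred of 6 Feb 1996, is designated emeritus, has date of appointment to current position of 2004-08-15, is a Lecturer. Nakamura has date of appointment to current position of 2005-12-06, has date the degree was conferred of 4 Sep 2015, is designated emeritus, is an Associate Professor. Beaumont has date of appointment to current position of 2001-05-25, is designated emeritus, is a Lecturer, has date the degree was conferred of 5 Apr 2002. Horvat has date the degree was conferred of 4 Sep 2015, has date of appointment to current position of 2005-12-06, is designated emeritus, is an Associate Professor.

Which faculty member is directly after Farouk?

By date of appointment to current position (earlier first): Beaumont and Fontaine (both 2001-05-25); then Farouk and Petrov (both 2004-08-15); then Mbeki (2005-12-05); then Horvat and Nakamura (both 2005-12-06).
Beaumont and Fontaine are each Lecturer, so the next rule applies.
Beaumont and Fontaine both have date the degree was conferred 5 Apr 2002, so the next rule applies.
Beaumont and Fontaine are each designated emeritus, so the next rule applies.
Among Beaumont and Fontaine, alphabetically by surname: Beaumont before Fontaine.
Farouk and Petrov are each Lecturer, so the next rule applies.
Farouk and Petrov both have date the degree was conferred 6 Feb 1996, so the next rule applies.
Farouk and Petrov are each designated emeritus, so the next rule applies.
Among Farouk and Petrov, alphabetically by surname: Farouk before Petrov.
Horvat and Nakamura are each Associate Professor, so the next rule applies.
Horvat and Nakamura both have date the degree was conferred 4 Sep 2015, so the next rule applies.
Horvat and Nakamura are each designated emeritus, so the next rule applies.
Among Horvat and Nakamura, alphabetically by surname: Horvat before Nakamura.
Order: Beaumont, Fontaine, Farouk, Petrov, Mbeki, Horvat, Nakamura.

Petrov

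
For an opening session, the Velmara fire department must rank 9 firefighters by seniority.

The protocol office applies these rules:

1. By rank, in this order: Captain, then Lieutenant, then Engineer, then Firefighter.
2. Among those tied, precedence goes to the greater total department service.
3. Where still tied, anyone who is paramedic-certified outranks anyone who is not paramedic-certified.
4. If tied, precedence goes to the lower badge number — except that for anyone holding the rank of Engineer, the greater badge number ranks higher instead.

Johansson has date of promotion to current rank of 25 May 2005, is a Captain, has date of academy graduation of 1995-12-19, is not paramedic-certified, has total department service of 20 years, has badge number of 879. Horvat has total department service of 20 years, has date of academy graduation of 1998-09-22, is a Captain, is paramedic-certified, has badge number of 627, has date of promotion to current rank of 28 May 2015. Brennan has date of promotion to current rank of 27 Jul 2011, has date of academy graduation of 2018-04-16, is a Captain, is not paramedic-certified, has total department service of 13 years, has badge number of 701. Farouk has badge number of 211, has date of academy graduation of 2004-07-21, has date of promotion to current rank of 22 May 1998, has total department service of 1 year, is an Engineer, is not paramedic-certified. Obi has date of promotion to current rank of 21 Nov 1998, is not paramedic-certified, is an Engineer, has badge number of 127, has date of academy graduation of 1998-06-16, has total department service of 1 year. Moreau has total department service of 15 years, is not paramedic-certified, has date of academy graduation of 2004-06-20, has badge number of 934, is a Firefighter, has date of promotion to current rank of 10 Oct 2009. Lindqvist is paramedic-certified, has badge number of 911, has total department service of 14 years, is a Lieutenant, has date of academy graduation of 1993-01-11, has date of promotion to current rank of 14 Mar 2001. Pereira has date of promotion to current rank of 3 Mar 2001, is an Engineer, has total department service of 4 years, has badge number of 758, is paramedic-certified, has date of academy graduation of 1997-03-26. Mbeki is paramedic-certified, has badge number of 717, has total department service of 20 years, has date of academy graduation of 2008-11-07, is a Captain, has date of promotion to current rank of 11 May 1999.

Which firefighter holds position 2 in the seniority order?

By rank: Horvat, Mbeki, Johansson and Brennan (Captain); then Lindqvist (Lieutenant); then Pereira, Farouk and Obi (Engineer); then Moreau (Firefighter).
Among Horvat, Mbeki, Johansson and Brennan, by total department service (higher first): Horvat, Mbeki and Johansson (20 years) before Brennan (13 years).
Among Horvat, Mbeki and Johansson, paramedic-certified before not paramedic-certified: Horvat and Mbeki (paramedic-certified) before Johansson (not paramedic-certified).
Among Horvat and Mbeki, by badge number (lower first): Horvat (627) before Mbeki (717).
Among Pereira, Farouk and Obi, by total department service (higher first): Pereira (4 years) before Farouk and Obi (1 year).
Farouk and Obi are each not paramedic-certified, so the next rule applies.
Among Farouk and Obi, by badge number (higher first) (reversed rule for this group): Farouk (211) before Obi (127).
Order: Horvat, Mbeki, Johansson, Brennan, Lindqvist, Pereira, Farouk, Obi, Moreau.

Mbeki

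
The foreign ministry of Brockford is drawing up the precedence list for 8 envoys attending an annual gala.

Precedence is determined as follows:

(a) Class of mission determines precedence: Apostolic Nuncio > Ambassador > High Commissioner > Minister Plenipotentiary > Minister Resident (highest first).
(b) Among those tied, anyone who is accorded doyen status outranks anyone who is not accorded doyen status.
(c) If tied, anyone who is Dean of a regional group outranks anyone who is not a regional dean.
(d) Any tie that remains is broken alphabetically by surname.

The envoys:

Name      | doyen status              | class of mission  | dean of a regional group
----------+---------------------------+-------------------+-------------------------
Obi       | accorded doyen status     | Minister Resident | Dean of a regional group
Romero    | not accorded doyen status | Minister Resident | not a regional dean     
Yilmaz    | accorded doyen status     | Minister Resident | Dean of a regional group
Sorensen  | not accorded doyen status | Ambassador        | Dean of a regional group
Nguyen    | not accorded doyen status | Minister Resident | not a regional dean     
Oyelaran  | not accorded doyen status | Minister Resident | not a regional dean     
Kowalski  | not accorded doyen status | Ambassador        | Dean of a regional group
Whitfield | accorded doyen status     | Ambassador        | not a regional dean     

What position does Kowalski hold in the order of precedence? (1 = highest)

2

By class of mission: Whitfield, Kowalski and Sorensen (Ambassador); then Obi, Yilmaz, Nguyen, Oyelaran and Romero (Minister Resident).
Among Whitfield, Kowalski and Sorensen, accorded doyen status before not accorded doyen status: Whitfield (accorded doyen status) before Kowalski and Sorensen (not accorded doyen status).
Kowalski and Sorensen are each Dean of a regional group, so the next rule applies.
Among Kowalski and Sorensen, alphabetically by surname: Kowalski before Sorensen.
Among Obi, Yilmaz, Nguyen, Oyelaran and Romero, accorded doyen status before not accorded doyen status: Obi and Yilmaz (accorded doyen status) before Nguyen, Oyelaran and Romero (not accorded doyen status).
Obi and Yilmaz are each Dean of a regional group, so the next rule applies.
Among Obi and Yilmaz, alphabetically by surname: Obi before Yilmaz.
Nguyen, Oyelaran and Romero are each not a regional dean, so the next rule applies.
Among Nguyen, Oyelaran and Romero, alphabetically by surname: Nguyen before Oyelaran before Romero.
Order: Whitfield, Kowalski, Sorensen, Obi, Yilmaz, Nguyen, Oyelaran, Romero. So position 2.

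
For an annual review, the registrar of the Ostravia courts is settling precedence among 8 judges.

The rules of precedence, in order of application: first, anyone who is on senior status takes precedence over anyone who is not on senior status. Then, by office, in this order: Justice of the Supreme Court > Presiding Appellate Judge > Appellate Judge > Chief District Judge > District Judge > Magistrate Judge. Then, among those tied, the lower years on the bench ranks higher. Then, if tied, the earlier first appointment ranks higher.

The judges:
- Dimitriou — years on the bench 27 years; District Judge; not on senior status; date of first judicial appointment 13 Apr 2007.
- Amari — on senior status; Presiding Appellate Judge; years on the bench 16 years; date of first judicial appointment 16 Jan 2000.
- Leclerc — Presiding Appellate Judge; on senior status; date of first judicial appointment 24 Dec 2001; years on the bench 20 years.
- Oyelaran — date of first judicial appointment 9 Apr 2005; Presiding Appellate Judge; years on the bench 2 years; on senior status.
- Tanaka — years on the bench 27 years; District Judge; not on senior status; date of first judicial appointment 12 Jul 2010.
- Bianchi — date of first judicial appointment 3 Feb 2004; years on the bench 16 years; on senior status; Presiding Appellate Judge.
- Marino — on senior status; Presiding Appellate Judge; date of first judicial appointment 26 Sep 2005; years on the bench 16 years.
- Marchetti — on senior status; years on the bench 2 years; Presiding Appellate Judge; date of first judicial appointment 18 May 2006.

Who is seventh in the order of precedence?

Dimitriou

By the first rule: Oyelaran, Marchetti, Amari, Bianchi, Marino and Leclerc (each on senior status); then Dimitriou and Tanaka (both not on senior status).
Oyelaran, Marchetti, Amari, Bianchi, Marino and Leclerc are each Presiding Appellate Judge, so the next rule applies.
Among Oyelaran, Marchetti, Amari, Bianchi, Marino and Leclerc, by years on the bench (lower first): Oyelaran and Marchetti (2 years) before Amari, Bianchi and Marino (16 years) before Leclerc (20 years).
Among Oyelaran and Marchetti, by date of first judicial appointment (earlier first): Oyelaran (9 Apr 2005) before Marchetti (18 May 2006).
Among Amari, Bianchi and Marino, by date of first judicial appointment (earlier first): Amari (16 Jan 2000) before Bianchi (3 Feb 2004) before Marino (26 Sep 2005).
Dimitriou and Tanaka are each District Judge, so the next rule applies.
Dimitriou and Tanaka both have years on the bench 27 years, so the next rule applies.
Among Dimitriou and Tanaka, by date of first judicial appointment (earlier first): Dimitriou (13 Apr 2007) before Tanaka (12 Jul 2010).
Order: Oyelaran, Marchetti, Amari, Bianchi, Marino, Leclerc, Dimitriou, Tanaka.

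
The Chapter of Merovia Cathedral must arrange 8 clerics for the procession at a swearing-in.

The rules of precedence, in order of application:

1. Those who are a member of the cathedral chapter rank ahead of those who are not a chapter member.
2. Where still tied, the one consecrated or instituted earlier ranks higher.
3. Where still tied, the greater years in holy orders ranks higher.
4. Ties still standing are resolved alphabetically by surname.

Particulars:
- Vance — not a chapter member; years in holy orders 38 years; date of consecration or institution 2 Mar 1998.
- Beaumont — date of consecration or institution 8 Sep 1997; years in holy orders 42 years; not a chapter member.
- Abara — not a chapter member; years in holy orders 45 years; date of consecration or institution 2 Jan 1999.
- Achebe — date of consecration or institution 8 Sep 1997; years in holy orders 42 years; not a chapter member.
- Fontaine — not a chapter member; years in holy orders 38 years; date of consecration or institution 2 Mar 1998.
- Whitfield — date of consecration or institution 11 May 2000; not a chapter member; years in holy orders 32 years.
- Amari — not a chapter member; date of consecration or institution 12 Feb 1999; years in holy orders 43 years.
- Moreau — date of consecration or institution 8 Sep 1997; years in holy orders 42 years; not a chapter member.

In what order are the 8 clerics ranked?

Achebe, Beaumont, Moreau, Fontaine, Vance, Abara, Amari, Whitfield

By the first rule: Achebe, Beaumont, Moreau, Fontaine, Vance, Abara, Amari and Whitfield (each not a chapter member).
Among Achebe, Beaumont, Moreau, Fontaine, Vance, Abara, Amari and Whitfield, by date of consecration or institution (earlier first): Achebe, Beaumont and Moreau (8 Sep 1997) before Fontaine and Vance (2 Mar 1998) before Abara (2 Jan 1999) before Amari (12 Feb 1999) before Whitfield (11 May 2000).
Achebe, Beaumont and Moreau all have years in holy orders 42 years, so the next rule applies.
Among Achebe, Beaumont and Moreau, alphabetically by surname: Achebe before Beaumont before Moreau.
Fontaine and Vance both have years in holy orders 38 years, so the next rule applies.
Among Fontaine and Vance, alphabetically by surname: Fontaine before Vance.
Full order: Achebe, Beaumont, Moreau, Fontaine, Vance, Abara, Amari, Whitfield.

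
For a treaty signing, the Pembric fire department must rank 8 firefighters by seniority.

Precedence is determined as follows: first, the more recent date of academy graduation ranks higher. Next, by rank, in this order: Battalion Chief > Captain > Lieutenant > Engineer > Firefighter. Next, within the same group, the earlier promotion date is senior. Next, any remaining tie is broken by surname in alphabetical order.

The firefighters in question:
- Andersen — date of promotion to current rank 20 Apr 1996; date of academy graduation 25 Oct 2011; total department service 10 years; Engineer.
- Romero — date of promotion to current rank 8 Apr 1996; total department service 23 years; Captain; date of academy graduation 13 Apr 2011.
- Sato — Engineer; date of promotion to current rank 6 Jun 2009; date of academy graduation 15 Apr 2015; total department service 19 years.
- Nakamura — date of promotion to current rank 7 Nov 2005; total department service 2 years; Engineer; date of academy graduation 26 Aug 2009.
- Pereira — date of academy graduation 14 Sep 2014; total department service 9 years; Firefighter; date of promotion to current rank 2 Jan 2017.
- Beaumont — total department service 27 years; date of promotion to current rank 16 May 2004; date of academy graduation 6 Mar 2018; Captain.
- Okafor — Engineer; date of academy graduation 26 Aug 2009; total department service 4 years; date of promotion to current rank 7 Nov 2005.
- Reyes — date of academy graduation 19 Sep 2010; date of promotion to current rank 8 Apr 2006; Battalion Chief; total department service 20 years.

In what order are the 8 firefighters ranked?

Beaumont, Sato, Pereira, Andersen, Romero, Reyes, Nakamura, Okafor

By date of academy graduation (later first): Beaumont (6 Mar 2018); then Sato (15 Apr 2015); then Pereira (14 Sep 2014); then Andersen (25 Oct 2011); then Romero (13 Apr 2011); then Reyes (19 Sep 2010); then Nakamura and Okafor (both 26 Aug 2009).
Nakamura and Okafor are each Engineer, so the next rule applies.
Nakamura and Okafor both have date of promotion to current rank 7 Nov 2005, so the next rule applies.
Among Nakamura and Okafor, alphabetically by surname: Nakamura before Okafor.
Full order: Beaumont, Sato, Pereira, Andersen, Romero, Reyes, Nakamura, Okafor.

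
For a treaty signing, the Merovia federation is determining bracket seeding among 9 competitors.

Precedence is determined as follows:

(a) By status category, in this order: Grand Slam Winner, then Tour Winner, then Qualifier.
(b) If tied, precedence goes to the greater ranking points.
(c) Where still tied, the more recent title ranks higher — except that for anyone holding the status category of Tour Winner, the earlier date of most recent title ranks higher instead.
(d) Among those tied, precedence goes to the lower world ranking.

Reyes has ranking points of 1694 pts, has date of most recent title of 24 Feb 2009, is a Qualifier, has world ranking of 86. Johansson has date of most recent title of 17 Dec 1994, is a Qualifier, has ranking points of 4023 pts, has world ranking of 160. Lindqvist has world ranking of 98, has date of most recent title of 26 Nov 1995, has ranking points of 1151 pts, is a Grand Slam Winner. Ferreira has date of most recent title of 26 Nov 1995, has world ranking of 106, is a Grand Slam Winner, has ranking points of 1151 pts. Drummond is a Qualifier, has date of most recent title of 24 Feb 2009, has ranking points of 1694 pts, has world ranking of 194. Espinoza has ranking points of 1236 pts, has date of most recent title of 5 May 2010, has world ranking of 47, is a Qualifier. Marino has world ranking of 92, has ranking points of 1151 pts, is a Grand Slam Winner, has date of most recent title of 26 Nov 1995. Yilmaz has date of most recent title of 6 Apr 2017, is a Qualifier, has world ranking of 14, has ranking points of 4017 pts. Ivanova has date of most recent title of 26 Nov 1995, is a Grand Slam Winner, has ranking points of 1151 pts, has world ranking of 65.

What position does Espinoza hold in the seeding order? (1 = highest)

By status category: Ivanova, Marino, Lindqvist and Ferreira (Grand Slam Winner); then Johansson, Yilmaz, Reyes, Drummond and Espinoza (Qualifier).
Ivanova, Marino, Lindqvist and Ferreira all have ranking points 1151 pts, so the next rule applies.
Ivanova, Marino, Lindqvist and Ferreira all have date of most recent title 26 Nov 1995, so the next rule applies.
Among Ivanova, Marino, Lindqvist and Ferreira, by world ranking (lower first): Ivanova (65) before Marino (92) before Lindqvist (98) before Ferreira (106).
Among Johansson, Yilmaz, Reyes, Drummond and Espinoza, by ranking points (higher first): Johansson (4023 pts) before Yilmaz (4017 pts) before Reyes and Drummond (1694 pts) before Espinoza (1236 pts).
Reyes and Drummond both have date of most recent title 24 Feb 2009, so the next rule applies.
Among Reyes and Drummond, by world ranking (lower first): Reyes (86) before Drummond (194).
Order: Ivanova, Marino, Lindqvist, Ferreira, Johansson, Yilmaz, Reyes, Drummond, Espinoza. So position 9.

9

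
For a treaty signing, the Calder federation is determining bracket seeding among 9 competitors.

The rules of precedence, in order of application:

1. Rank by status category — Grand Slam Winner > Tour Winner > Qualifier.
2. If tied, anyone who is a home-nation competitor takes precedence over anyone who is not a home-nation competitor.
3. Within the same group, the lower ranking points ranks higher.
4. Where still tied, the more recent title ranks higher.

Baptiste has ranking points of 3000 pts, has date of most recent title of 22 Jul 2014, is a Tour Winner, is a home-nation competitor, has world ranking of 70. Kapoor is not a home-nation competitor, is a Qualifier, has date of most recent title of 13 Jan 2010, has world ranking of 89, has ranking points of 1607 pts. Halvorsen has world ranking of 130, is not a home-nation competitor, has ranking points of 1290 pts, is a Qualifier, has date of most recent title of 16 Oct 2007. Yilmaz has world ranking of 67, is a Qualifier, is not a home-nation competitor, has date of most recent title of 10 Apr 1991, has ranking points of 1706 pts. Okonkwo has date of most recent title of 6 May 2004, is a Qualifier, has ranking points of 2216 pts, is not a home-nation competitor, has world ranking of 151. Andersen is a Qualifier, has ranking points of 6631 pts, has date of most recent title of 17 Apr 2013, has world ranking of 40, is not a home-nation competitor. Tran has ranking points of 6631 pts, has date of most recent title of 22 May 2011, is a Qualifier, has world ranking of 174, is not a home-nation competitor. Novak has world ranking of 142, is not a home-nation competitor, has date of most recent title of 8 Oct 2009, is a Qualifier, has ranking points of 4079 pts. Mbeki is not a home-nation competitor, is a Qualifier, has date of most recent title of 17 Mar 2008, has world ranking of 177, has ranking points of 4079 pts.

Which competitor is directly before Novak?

Okonkwo

By status category: Baptiste (Tour Winner); then Halvorsen, Kapoor, Yilmaz, Okonkwo, Novak, Mbeki, Andersen and Tran (Qualifier).
Halvorsen, Kapoor, Yilmaz, Okonkwo, Novak, Mbeki, Andersen and Tran are each not a home-nation competitor, so the next rule applies.
Among Halvorsen, Kapoor, Yilmaz, Okonkwo, Novak, Mbeki, Andersen and Tran, by ranking points (lower first): Halvorsen (1290 pts) before Kapoor (1607 pts) before Yilmaz (1706 pts) before Okonkwo (2216 pts) before Novak and Mbeki (4079 pts) before Andersen and Tran (6631 pts).
Among Novak and Mbeki, by date of most recent title (later first): Novak (8 Oct 2009) before Mbeki (17 Mar 2008).
Among Andersen and Tran, by date of most recent title (later first): Andersen (17 Apr 2013) before Tran (22 May 2011).
Order: Baptiste, Halvorsen, Kapoor, Yilmaz, Okonkwo, Novak, Mbeki, Andersen, Tran.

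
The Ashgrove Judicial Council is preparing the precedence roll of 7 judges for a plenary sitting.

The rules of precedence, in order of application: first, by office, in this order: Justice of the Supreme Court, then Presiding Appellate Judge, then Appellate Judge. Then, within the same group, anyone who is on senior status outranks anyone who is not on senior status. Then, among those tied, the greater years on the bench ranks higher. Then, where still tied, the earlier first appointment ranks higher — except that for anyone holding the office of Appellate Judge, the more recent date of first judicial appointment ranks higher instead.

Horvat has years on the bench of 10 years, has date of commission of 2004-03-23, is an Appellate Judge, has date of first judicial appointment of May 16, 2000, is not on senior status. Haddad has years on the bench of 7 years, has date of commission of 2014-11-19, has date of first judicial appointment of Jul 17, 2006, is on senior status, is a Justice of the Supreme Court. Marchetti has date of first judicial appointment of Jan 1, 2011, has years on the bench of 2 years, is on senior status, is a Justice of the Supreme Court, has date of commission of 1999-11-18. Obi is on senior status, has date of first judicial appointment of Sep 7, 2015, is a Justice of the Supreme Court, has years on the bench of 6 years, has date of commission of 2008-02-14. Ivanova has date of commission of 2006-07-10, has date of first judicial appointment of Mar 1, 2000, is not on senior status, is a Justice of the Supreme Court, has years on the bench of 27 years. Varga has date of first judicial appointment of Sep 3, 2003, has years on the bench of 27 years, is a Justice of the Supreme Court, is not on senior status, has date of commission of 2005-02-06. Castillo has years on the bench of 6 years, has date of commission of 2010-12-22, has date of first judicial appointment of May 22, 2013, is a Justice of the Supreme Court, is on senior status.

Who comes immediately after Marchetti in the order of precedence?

Ivanova

By office: Haddad, Castillo, Obi, Marchetti, Ivanova and Varga (Justice of the Supreme Court); then Horvat (Appellate Judge).
Among Haddad, Castillo, Obi, Marchetti, Ivanova and Varga, on senior status before not on senior status: Haddad, Castillo, Obi and Marchetti (on senior status) before Ivanova and Varga (not on senior status).
Among Haddad, Castillo, Obi and Marchetti, by years on the bench (higher first): Haddad (7 years) before Castillo and Obi (6 years) before Marchetti (2 years).
Among Castillo and Obi, by date of first judicial appointment (earlier first): Castillo (May 22, 2013) before Obi (Sep 7, 2015).
Ivanova and Varga both have years on the bench 27 years, so the next rule applies.
Among Ivanova and Varga, by date of first judicial appointment (earlier first): Ivanova (Mar 1, 2000) before Varga (Sep 3, 2003).
Order: Haddad, Castillo, Obi, Marchetti, Ivanova, Varga, Horvat.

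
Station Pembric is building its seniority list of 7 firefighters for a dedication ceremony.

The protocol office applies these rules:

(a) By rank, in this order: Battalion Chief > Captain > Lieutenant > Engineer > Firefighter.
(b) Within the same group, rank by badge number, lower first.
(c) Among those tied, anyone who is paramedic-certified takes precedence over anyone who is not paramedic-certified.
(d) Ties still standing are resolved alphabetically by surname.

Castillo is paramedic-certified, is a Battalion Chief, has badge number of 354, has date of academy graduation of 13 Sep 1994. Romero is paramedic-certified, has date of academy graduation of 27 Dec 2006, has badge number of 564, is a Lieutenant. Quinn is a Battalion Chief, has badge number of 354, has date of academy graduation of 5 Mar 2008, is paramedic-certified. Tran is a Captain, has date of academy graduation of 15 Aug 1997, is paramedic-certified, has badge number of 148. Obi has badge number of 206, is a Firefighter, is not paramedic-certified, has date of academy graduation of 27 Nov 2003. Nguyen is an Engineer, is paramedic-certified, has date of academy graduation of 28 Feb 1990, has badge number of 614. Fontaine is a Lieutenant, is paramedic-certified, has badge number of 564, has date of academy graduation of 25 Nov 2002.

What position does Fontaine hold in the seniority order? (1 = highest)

By rank: Castillo and Quinn (Battalion Chief); then Tran (Captain); then Fontaine and Romero (Lieutenant); then Nguyen (Engineer); then Obi (Firefighter).
Castillo and Quinn both have badge number 354, so the next rule applies.
Castillo and Quinn are each paramedic-certified, so the next rule applies.
Among Castillo and Quinn, alphabetically by surname: Castillo before Quinn.
Fontaine and Romero both have badge number 564, so the next rule applies.
Fontaine and Romero are each paramedic-certified, so the next rule applies.
Among Fontaine and Romero, alphabetically by surname: Fontaine before Romero.
Order: Castillo, Quinn, Tran, Fontaine, Romero, Nguyen, Obi. So position 4.

4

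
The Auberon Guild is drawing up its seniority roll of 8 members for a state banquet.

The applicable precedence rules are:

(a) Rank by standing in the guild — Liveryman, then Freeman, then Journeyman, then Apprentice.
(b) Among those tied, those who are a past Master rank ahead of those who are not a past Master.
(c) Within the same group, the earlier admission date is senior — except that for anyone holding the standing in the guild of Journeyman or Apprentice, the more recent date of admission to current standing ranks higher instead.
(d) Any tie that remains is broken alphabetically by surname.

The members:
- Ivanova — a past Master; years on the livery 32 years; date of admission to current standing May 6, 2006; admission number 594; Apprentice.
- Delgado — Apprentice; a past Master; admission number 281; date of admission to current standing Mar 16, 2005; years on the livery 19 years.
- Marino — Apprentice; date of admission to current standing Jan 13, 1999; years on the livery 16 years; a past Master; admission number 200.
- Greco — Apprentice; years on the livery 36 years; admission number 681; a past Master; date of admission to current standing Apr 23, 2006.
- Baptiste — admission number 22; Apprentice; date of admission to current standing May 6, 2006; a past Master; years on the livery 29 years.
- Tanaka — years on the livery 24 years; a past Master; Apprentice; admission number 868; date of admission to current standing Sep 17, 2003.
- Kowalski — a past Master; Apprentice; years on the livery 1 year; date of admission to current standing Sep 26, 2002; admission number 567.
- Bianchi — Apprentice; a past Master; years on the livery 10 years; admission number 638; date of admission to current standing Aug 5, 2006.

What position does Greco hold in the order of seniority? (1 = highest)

4

By standing in the guild: Bianchi, Baptiste, Ivanova, Greco, Delgado, Tanaka, Kowalski and Marino (Apprentice).
Bianchi, Baptiste, Ivanova, Greco, Delgado, Tanaka, Kowalski and Marino are each a past Master, so the next rule applies.
Among Bianchi, Baptiste, Ivanova, Greco, Delgado, Tanaka, Kowalski and Marino, by date of admission to current standing (later first) (reversed rule for this group): Bianchi (Aug 5, 2006) before Baptiste and Ivanova (May 6, 2006) before Greco (Apr 23, 2006) before Delgado (Mar 16, 2005) before Tanaka (Sep 17, 2003) before Kowalski (Sep 26, 2002) before Marino (Jan 13, 1999).
Among Baptiste and Ivanova, alphabetically by surname: Baptiste before Ivanova.
Order: Bianchi, Baptiste, Ivanova, Greco, Delgado, Tanaka, Kowalski, Marino. So position 4.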